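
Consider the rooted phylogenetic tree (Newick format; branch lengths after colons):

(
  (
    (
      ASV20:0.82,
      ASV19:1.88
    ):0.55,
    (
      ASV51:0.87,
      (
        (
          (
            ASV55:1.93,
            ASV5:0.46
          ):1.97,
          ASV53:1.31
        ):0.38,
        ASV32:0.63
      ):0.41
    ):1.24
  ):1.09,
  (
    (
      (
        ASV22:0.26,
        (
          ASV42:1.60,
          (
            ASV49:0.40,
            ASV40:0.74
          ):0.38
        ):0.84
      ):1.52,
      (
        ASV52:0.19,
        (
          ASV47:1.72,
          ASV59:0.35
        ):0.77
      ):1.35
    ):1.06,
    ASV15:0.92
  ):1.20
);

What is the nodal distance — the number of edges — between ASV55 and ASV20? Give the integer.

7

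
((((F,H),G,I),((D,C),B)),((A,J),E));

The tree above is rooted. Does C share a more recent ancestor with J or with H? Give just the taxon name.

The MRCA of C and H subtends (((F,H),G,I),((D,C),B)) (7 taxa).
The MRCA of C and J is the root, subtending the entire tree (10 taxa).
The first is nested inside the second, so C shares a more recent common ancestor with H.

H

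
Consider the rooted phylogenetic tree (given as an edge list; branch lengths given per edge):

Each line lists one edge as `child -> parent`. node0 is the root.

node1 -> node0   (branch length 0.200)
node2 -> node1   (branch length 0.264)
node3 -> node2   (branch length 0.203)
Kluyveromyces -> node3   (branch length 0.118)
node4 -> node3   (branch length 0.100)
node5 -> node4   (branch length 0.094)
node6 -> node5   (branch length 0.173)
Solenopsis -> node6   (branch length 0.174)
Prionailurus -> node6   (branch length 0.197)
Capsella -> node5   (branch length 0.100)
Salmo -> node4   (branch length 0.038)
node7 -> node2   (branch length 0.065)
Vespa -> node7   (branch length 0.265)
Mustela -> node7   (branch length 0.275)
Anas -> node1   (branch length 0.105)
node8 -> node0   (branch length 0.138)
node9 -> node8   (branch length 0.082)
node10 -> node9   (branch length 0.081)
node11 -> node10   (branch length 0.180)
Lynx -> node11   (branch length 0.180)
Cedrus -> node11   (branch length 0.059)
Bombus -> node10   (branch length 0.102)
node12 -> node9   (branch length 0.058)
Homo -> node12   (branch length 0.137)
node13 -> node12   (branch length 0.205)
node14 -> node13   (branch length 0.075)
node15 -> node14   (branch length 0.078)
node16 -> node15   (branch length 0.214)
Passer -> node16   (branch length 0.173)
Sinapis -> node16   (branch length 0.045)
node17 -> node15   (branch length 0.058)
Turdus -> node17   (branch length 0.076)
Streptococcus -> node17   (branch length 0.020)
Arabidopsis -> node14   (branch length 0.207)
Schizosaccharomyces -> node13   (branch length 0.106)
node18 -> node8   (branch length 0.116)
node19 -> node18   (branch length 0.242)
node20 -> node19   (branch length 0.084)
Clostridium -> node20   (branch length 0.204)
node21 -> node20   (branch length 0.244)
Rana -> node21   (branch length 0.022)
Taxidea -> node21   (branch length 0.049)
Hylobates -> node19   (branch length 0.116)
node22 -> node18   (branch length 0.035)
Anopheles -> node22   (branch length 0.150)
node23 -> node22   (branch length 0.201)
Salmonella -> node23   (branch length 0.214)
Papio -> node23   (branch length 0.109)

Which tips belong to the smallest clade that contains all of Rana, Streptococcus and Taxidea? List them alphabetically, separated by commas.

Anopheles, Arabidopsis, Bombus, Cedrus, Clostridium, Homo, Hylobates, Lynx, Papio, Passer, Rana, Salmonella, Schizosaccharomyces, Sinapis, Streptococcus, Taxidea, Turdus

Tracing Rana: it sits inside (Rana,Taxidea).
Tracing Streptococcus: it sits inside (Turdus,Streptococcus).
Tracing Taxidea: it sits inside (Rana,Taxidea).
The smallest clade enclosing all 3 is ((((Lynx,Cedrus),Bombus),(Homo,((((Passer,Sinapis),(Turdus,Streptococcus)),Arabidopsis),Schizosaccharomyces))),(((Clostridium,(Rana,Taxidea)),Hylobates),(Anopheles,(Salmonella,Papio)))); the answer is its 17 terminal taxa in alphabetical order.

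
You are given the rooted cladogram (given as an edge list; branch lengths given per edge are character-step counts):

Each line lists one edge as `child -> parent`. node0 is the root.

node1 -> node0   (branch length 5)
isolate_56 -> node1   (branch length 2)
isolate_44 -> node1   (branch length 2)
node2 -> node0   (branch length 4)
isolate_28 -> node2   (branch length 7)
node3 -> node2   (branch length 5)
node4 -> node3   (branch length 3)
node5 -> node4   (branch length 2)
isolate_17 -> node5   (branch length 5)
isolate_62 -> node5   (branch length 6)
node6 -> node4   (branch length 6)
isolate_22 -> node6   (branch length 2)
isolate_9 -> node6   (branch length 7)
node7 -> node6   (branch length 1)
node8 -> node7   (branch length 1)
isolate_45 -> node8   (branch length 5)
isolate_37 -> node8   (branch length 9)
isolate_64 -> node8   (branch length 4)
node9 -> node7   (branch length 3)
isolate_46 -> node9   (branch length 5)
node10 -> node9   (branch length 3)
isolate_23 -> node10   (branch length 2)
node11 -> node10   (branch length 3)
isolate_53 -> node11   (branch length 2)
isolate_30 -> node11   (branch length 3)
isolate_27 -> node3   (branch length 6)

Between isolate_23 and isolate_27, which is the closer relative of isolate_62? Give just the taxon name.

isolate_23

The MRCA of isolate_62 and isolate_23 subtends ((isolate_17,isolate_62),(isolate_22,isolate_9,((isolate_45,isolate_37,isolate_64),(isolate_46,(isolate_23,(isolate_53,isolate_30)))))) (11 taxa).
The MRCA of isolate_62 and isolate_27 subtends (((isolate_17,isolate_62),(isolate_22,isolate_9,((isolate_45,isolate_37,isolate_64),(isolate_46,(isolate_23,(isolate_53,isolate_30)))))),isolate_27) (12 taxa).
The first is nested inside the second, so isolate_62 shares a more recent common ancestor with isolate_23.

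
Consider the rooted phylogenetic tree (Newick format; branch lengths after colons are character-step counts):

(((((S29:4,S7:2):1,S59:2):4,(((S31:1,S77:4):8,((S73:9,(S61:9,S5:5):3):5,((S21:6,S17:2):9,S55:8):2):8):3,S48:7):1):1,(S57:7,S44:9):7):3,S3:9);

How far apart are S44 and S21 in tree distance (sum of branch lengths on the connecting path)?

The path runs S44 → … → MRCA → … → S21; the MRCA is the node subtending ((((S29,S7),S59),(((S31,S77),((S73,(S61,S5)),((S21,S17),S55))),S48)),(S57,S44)).
Branch lengths along that path: 9 + 7 + 1 + 1 + 3 + 8 + 2 + 9 + 6 = 46.

46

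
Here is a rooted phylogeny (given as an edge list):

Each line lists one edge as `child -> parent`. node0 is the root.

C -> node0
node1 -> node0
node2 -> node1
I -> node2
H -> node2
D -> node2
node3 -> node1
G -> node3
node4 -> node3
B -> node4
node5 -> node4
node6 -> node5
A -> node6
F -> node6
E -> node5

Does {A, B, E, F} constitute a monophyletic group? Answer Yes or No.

The most recent common ancestor of these taxa subtends (B,((A,F),E)).
That clade has exactly 4 tips — every listed taxon and nothing else — so the group is monophyletic.

Yes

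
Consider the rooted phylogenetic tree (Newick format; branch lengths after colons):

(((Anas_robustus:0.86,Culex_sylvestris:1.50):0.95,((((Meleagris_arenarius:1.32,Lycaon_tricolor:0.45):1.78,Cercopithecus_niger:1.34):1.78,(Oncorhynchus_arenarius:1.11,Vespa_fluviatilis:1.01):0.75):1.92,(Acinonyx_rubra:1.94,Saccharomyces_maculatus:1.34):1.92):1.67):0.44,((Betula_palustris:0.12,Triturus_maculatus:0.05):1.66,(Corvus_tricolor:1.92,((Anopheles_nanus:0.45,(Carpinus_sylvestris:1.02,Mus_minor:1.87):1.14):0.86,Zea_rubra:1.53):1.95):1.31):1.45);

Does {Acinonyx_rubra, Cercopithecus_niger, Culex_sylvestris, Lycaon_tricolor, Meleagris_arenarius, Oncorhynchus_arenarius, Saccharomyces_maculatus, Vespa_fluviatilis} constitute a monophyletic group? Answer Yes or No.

The MRCA of the listed taxa subtends ((Anas_robustus,Culex_sylvestris),((((Meleagris_arenarius,Lycaon_tricolor),Cercopithecus_niger),(Oncorhynchus_arenarius,Vespa_fluviatilis)),(Acinonyx_rubra,Saccharomyces_maculatus))).
That clade also contains Anas_robustus, which is not in the proposed group, so the group is not monophyletic.

No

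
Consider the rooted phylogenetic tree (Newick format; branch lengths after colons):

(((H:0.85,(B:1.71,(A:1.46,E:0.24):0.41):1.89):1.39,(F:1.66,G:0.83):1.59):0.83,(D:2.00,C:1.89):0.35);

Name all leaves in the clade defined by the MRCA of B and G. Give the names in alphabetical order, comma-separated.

A, B, E, F, G, H

Tracing B: it sits inside (B,(A,E)).
Tracing G: it sits inside (F,G).
The smallest clade enclosing both is ((H,(B,(A,E))),(F,G)); the answer is its 6 terminal taxa in alphabetical order.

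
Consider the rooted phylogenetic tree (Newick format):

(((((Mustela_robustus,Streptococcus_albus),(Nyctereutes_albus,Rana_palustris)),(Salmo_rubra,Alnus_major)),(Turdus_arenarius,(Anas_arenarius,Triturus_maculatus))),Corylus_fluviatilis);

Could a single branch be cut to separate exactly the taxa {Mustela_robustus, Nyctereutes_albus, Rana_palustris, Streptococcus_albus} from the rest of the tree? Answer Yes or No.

Yes

The most recent common ancestor of these taxa subtends ((Mustela_robustus,Streptococcus_albus),(Nyctereutes_albus,Rana_palustris)).
That clade has exactly 4 tips — every listed taxon and nothing else — so the group is monophyletic.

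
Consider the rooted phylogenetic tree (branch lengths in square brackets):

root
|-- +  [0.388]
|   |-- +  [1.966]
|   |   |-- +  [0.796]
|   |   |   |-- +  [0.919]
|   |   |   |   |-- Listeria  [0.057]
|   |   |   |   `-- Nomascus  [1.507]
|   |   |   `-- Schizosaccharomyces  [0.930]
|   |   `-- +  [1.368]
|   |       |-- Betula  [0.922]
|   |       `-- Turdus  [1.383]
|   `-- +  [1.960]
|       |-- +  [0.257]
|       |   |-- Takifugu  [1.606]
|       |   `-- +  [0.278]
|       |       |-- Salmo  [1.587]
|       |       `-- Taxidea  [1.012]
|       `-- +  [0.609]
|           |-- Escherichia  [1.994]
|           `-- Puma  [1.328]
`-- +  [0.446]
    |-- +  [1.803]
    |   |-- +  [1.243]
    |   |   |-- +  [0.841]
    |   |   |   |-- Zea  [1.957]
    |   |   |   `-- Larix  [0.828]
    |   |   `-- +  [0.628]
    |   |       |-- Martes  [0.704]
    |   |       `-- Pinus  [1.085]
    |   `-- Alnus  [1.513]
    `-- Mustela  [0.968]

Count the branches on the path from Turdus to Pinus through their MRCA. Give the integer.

9

The MRCA of Turdus and Pinus is the root of the tree.
From Turdus up to that node: 4 branches. From Pinus up to the same node: 5 branches. Total: 4 + 5 = 9.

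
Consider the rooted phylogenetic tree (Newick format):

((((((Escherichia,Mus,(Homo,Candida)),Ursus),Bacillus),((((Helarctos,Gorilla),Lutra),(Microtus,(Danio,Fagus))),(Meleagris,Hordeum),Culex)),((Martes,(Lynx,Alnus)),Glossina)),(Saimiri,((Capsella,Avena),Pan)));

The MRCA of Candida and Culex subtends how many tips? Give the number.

15

The MRCA of Candida and Culex is the node subtending ((((Escherichia,Mus,(Homo,Candida)),Ursus),Bacillus),((((Helarctos,Gorilla),Lutra),(Microtus,(Danio,Fagus))),(Meleagris,Hordeum),Culex)).
That clade contains 15 terminal taxa: Bacillus, Candida, Culex, Danio, Escherichia, Fagus, Gorilla, Helarctos, Homo, Hordeum, Lutra, Meleagris, Microtus, Mus, Ursus.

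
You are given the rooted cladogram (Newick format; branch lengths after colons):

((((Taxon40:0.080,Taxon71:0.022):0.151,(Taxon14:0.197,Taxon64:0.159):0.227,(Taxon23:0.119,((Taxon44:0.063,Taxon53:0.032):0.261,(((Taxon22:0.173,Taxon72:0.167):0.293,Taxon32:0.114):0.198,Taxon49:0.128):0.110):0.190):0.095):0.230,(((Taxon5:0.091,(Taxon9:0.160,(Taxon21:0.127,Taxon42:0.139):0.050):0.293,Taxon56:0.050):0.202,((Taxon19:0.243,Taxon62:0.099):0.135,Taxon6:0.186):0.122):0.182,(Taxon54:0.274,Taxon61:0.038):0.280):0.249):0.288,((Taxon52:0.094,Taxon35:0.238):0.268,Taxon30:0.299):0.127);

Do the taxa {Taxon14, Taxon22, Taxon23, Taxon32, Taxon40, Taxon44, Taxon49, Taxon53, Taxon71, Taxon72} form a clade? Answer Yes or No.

No

The MRCA of the listed taxa subtends ((Taxon40,Taxon71),(Taxon14,Taxon64),(Taxon23,((Taxon44,Taxon53),(((Taxon22,Taxon72),Taxon32),Taxon49)))).
That clade also contains Taxon64, which is not in the proposed group, so the group is not monophyletic.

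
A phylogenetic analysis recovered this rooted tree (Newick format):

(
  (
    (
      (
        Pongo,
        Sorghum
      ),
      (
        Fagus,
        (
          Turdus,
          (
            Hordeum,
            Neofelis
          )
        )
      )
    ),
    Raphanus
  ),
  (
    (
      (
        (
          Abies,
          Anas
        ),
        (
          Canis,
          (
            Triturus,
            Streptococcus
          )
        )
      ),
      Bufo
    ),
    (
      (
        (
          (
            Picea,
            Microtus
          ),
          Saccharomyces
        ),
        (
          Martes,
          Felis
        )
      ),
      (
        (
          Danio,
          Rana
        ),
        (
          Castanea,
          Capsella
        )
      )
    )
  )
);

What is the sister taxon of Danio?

Danio attaches to the tree at the node subtending (Danio,Rana).
The other lineage descending from that same node — the sister group — is the single tip Rana.

Rana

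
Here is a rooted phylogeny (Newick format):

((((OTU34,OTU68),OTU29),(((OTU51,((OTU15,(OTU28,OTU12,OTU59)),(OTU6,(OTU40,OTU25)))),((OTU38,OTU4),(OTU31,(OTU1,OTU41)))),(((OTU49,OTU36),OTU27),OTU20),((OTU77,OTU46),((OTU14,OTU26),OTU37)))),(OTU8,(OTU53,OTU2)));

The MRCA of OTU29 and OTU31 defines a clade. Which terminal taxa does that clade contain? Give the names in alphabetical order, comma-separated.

Tracing OTU29: it sits inside ((OTU34,OTU68),OTU29).
Tracing OTU31: it sits inside (OTU31,(OTU1,OTU41)).
The smallest clade enclosing both is (((OTU34,OTU68),OTU29),(((OTU51,((OTU15,(OTU28,OTU12,OTU59)),(OTU6,(OTU40,OTU25)))),((OTU38,OTU4),(OTU31,(OTU1,OTU41)))),(((OTU49,OTU36),OTU27),OTU20),((OTU77,OTU46),((OTU14,OTU26),OTU37)))); the answer is its 25 terminal taxa in alphabetical order.

OTU1, OTU12, OTU14, OTU15, OTU20, OTU25, OTU26, OTU27, OTU28, OTU29, OTU31, OTU34, OTU36, OTU37, OTU38, OTU4, OTU40, OTU41, OTU46, OTU49, OTU51, OTU59, OTU6, OTU68, OTU77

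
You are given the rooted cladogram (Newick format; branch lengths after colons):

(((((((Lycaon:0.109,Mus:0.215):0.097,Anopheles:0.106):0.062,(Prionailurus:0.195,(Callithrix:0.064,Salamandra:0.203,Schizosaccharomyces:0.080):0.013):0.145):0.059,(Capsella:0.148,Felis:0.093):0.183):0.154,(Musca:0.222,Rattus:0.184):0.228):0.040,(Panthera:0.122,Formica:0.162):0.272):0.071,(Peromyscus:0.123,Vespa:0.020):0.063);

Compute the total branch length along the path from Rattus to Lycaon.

0.893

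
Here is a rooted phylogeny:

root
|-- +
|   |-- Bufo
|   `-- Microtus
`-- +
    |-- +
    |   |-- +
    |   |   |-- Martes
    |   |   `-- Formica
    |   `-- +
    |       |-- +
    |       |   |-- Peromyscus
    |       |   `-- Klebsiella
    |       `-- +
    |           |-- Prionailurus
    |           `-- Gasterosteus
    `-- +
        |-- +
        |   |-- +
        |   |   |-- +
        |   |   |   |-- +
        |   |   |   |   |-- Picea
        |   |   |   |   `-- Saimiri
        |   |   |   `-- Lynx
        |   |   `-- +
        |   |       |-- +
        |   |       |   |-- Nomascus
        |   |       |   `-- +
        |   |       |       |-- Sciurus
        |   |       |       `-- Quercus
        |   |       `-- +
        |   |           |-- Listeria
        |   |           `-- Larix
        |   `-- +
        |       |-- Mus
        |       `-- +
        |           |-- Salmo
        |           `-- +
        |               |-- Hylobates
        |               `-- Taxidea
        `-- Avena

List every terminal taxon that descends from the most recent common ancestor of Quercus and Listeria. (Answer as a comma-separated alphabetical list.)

Tracing Quercus: it sits inside (Sciurus,Quercus).
Tracing Listeria: it sits inside (Listeria,Larix).
The smallest clade enclosing both is ((Nomascus,(Sciurus,Quercus)),(Listeria,Larix)); the answer is its 5 terminal taxa in alphabetical order.

Larix, Listeria, Nomascus, Quercus, Sciurus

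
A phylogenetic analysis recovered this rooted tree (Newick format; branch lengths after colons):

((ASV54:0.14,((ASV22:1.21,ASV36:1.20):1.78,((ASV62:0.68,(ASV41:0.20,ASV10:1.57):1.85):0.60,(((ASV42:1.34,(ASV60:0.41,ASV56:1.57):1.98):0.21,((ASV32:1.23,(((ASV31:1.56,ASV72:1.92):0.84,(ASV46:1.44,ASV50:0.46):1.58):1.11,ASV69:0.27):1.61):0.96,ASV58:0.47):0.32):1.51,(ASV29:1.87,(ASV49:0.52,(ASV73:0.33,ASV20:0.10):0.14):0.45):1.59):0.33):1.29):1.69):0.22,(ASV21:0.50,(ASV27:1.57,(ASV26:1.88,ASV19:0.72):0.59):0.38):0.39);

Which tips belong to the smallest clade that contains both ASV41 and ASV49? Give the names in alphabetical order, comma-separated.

ASV10, ASV20, ASV29, ASV31, ASV32, ASV41, ASV42, ASV46, ASV49, ASV50, ASV56, ASV58, ASV60, ASV62, ASV69, ASV72, ASV73

Tracing ASV41: it sits inside (ASV41,ASV10).
Tracing ASV49: it sits inside (ASV49,(ASV73,ASV20)).
The smallest clade enclosing both is ((ASV62,(ASV41,ASV10)),(((ASV42,(ASV60,ASV56)),((ASV32,(((ASV31,ASV72),(ASV46,ASV50)),ASV69)),ASV58)),(ASV29,(ASV49,(ASV73,ASV20))))); the answer is its 17 terminal taxa in alphabetical order.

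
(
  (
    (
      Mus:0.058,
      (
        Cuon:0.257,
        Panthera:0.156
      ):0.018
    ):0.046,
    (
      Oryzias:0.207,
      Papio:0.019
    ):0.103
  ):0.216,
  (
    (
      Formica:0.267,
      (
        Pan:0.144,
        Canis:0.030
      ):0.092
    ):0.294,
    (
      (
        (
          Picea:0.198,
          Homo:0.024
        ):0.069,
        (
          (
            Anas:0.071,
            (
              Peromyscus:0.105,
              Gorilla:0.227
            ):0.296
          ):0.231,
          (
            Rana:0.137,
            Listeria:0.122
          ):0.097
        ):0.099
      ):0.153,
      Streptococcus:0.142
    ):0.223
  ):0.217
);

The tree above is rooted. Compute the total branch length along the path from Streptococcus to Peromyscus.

The path runs Streptococcus → … → MRCA → … → Peromyscus; the MRCA is the node subtending (((Picea,Homo),((Anas,(Peromyscus,Gorilla)),(Rana,Listeria))),Streptococcus).
Branch lengths along that path: 0.142 + 0.153 + 0.099 + 0.231 + 0.296 + 0.105 = 1.026.

1.026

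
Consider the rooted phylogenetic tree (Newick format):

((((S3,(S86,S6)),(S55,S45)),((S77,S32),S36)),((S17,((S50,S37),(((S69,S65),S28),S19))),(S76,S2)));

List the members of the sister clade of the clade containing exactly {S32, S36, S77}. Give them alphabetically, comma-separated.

The clade containing exactly {S32, S36, S77} attaches to the tree at the node subtending (((S3,(S86,S6)),(S55,S45)),((S77,S32),S36)).
The other lineage descending from that same node — the sister group — is ((S3,(S86,S6)),(S55,S45)); its 5 tips in alphabetical order are the answer.

S3, S45, S55, S6, S86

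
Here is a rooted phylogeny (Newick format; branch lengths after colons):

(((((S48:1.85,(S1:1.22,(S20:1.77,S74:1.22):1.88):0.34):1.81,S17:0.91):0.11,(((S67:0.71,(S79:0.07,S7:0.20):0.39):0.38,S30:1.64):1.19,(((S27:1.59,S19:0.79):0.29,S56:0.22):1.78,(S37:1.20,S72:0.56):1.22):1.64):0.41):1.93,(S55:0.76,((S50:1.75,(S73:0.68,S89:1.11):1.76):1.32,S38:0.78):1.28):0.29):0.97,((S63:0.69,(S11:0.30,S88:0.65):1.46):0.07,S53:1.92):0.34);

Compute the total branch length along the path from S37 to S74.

9.83

The path runs S37 → … → MRCA → … → S74; the MRCA is the node subtending (((S48,(S1,(S20,S74))),S17),(((S67,(S79,S7)),S30),(((S27,S19),S56),(S37,S72)))).
Branch lengths along that path: 1.20 + 1.22 + 1.64 + 0.41 + 0.11 + 1.81 + 0.34 + 1.88 + 1.22 = 9.83.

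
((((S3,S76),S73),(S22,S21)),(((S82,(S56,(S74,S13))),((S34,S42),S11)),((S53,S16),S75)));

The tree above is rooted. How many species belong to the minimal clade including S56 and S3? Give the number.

15

The MRCA of S56 and S3 is the root, so the clade is the entire tree.
That clade contains 15 terminal taxa: S11, S13, S16, S21, S22, S3, S34, S42, S53, S56, S73, S74, S75, S76, S82.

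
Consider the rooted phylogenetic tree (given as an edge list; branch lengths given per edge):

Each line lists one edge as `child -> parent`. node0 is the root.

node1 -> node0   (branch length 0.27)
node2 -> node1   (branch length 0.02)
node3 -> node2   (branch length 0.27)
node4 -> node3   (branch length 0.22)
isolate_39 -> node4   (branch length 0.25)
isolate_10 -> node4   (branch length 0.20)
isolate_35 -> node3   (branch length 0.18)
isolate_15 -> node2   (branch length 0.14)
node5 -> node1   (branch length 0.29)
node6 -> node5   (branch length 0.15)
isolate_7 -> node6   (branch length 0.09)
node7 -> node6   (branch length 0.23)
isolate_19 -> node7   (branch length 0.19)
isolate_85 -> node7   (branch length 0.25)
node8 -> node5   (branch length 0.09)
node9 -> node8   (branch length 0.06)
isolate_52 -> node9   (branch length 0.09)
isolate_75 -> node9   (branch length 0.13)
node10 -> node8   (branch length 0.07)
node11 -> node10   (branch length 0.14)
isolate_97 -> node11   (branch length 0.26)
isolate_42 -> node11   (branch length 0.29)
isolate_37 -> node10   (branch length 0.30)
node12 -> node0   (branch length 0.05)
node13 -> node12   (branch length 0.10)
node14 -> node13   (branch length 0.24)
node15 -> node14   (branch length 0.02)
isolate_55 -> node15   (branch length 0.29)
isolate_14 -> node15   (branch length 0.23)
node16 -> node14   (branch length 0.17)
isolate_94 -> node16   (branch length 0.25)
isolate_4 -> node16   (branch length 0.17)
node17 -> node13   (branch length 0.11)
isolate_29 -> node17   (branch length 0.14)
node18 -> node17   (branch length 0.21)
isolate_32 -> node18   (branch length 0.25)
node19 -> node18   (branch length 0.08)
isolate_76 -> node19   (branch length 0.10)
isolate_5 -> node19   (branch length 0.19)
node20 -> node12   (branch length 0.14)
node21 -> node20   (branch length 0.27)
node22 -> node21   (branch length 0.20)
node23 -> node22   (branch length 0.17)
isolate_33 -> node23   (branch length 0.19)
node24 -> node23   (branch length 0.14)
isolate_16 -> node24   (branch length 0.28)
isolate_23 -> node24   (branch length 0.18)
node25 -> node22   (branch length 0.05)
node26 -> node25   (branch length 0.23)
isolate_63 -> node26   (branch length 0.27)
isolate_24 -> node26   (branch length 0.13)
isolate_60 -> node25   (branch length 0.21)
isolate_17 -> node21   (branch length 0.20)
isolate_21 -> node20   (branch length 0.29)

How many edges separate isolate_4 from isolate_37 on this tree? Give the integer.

The MRCA of isolate_4 and isolate_37 is the root of the tree.
From isolate_4 up to that node: 5 branches. From isolate_37 up to the same node: 5 branches. Total: 5 + 5 = 10.

10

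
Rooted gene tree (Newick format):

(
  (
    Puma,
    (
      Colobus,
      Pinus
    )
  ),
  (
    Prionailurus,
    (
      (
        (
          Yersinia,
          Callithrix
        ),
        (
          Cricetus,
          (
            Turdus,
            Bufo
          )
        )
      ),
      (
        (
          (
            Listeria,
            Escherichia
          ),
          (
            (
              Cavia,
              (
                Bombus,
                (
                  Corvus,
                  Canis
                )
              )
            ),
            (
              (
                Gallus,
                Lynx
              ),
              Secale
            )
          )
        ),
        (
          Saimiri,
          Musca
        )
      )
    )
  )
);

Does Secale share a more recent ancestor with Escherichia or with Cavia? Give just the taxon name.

Cavia

The MRCA of Secale and Cavia subtends ((Cavia,(Bombus,(Corvus,Canis))),((Gallus,Lynx),Secale)) (7 taxa).
The MRCA of Secale and Escherichia subtends ((Listeria,Escherichia),((Cavia,(Bombus,(Corvus,Canis))),((Gallus,Lynx),Secale))) (9 taxa).
The first is nested inside the second, so Secale shares a more recent common ancestor with Cavia.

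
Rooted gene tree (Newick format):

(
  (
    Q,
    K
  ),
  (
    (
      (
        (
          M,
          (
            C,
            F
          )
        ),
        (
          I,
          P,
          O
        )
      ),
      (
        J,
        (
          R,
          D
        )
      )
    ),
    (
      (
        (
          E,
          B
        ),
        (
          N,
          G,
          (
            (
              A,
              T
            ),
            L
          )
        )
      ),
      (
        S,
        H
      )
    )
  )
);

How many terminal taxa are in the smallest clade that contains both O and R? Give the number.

9

The MRCA of O and R is the node subtending (((M,(C,F)),(I,P,O)),(J,(R,D))).
That clade contains 9 terminal taxa: C, D, F, I, J, M, O, P, R.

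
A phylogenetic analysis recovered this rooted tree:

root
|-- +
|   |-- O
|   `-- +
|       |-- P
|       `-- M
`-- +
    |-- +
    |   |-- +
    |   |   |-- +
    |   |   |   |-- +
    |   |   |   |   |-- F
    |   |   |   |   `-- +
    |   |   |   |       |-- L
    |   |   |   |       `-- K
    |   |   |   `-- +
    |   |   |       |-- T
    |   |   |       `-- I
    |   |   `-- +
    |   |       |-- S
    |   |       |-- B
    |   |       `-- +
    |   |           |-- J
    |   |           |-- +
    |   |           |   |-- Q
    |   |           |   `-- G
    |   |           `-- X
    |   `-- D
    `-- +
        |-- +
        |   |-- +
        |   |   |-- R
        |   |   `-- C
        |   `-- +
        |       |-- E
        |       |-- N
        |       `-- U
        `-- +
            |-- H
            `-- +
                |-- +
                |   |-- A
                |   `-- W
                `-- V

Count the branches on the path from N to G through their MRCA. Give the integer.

10

The MRCA of N and G is the node subtending (((((F,(L,K)),(T,I)),(S,B,(J,(Q,G),X))),D),(((R,C),(E,N,U)),(H,((A,W),V)))).
From N up to that node: 4 branches. From G up to the same node: 6 branches. Total: 4 + 6 = 10.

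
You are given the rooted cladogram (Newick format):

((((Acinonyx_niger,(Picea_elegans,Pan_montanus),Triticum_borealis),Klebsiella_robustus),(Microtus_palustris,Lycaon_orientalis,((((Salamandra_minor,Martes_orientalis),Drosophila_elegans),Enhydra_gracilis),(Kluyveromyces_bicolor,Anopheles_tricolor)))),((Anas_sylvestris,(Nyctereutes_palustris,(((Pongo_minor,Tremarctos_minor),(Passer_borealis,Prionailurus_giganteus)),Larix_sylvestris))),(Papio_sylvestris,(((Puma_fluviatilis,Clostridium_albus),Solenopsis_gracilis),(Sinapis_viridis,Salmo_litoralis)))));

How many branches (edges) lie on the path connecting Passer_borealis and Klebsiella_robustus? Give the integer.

The MRCA of Passer_borealis and Klebsiella_robustus is the root of the tree.
From Passer_borealis up to that node: 7 branches. From Klebsiella_robustus up to the same node: 3 branches. Total: 7 + 3 = 10.

10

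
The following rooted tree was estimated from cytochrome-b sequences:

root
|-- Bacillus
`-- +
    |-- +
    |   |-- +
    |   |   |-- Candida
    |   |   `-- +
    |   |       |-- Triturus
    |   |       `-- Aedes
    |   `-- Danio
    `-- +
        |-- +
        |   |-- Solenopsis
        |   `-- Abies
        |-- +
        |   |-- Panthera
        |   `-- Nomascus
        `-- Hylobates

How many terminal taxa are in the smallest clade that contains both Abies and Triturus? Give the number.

9

The MRCA of Abies and Triturus is the node subtending (((Candida,(Triturus,Aedes)),Danio),((Solenopsis,Abies),(Panthera,Nomascus),Hylobates)).
That clade contains 9 terminal taxa: Abies, Aedes, Candida, Danio, Hylobates, Nomascus, Panthera, Solenopsis, Triturus.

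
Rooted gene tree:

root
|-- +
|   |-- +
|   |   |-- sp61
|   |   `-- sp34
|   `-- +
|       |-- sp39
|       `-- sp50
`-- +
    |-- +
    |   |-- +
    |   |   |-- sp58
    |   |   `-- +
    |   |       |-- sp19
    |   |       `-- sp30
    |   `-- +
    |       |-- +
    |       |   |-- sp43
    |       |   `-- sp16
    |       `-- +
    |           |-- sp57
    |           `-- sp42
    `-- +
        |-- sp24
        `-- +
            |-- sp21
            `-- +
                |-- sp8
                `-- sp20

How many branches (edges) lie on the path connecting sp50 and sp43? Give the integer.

The MRCA of sp50 and sp43 is the root of the tree.
From sp50 up to that node: 3 branches. From sp43 up to the same node: 5 branches. Total: 3 + 5 = 8.

8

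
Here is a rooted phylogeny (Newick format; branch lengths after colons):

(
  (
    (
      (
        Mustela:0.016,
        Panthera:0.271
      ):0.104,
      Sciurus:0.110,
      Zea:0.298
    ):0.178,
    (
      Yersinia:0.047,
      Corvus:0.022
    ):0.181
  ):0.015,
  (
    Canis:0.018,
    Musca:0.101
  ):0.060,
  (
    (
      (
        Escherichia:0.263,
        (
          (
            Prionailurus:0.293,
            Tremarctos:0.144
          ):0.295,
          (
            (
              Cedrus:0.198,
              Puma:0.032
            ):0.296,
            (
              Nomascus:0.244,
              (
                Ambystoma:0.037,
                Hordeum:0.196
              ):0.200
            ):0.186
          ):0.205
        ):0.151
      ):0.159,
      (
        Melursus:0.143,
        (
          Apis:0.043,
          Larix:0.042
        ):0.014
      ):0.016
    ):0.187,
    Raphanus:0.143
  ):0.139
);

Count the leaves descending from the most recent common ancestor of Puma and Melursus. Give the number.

11

The MRCA of Puma and Melursus is the node subtending ((Escherichia,((Prionailurus,Tremarctos),((Cedrus,Puma),(Nomascus,(Ambystoma,Hordeum))))),(Melursus,(Apis,Larix))).
That clade contains 11 terminal taxa: Ambystoma, Apis, Cedrus, Escherichia, Hordeum, Larix, Melursus, Nomascus, Prionailurus, Puma, Tremarctos.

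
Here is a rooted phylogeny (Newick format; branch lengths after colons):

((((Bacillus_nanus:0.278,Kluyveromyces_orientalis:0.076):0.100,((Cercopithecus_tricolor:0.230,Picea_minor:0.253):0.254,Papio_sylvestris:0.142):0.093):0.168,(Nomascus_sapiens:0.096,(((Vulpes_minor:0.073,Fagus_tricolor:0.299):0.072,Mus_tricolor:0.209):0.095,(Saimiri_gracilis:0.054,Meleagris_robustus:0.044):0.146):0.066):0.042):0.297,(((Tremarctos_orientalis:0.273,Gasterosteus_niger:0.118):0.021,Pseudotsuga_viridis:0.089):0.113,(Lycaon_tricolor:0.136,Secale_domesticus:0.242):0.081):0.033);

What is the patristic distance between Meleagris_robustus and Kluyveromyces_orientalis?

The path runs Meleagris_robustus → … → MRCA → … → Kluyveromyces_orientalis; the MRCA is the node subtending (((Bacillus_nanus,Kluyveromyces_orientalis),((Cercopithecus_tricolor,Picea_minor),Papio_sylvestris)),(Nomascus_sapiens,(((Vulpes_minor,Fagus_tricolor),Mus_tricolor),(Saimiri_gracilis,Meleagris_robustus)))).
Branch lengths along that path: 0.044 + 0.146 + 0.066 + 0.042 + 0.168 + 0.100 + 0.076 = 0.642.

0.642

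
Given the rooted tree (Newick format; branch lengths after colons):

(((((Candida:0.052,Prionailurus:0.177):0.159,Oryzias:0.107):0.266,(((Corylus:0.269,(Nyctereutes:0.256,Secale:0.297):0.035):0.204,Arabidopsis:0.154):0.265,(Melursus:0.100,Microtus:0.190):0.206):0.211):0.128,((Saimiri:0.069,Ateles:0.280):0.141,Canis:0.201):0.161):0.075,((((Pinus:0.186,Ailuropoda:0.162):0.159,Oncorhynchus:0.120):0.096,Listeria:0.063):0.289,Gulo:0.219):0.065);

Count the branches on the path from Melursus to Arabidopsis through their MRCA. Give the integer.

The MRCA of Melursus and Arabidopsis is the node subtending (((Corylus,(Nyctereutes,Secale)),Arabidopsis),(Melursus,Microtus)).
From Melursus up to that node: 2 branches. From Arabidopsis up to the same node: 2 branches. Total: 2 + 2 = 4.

4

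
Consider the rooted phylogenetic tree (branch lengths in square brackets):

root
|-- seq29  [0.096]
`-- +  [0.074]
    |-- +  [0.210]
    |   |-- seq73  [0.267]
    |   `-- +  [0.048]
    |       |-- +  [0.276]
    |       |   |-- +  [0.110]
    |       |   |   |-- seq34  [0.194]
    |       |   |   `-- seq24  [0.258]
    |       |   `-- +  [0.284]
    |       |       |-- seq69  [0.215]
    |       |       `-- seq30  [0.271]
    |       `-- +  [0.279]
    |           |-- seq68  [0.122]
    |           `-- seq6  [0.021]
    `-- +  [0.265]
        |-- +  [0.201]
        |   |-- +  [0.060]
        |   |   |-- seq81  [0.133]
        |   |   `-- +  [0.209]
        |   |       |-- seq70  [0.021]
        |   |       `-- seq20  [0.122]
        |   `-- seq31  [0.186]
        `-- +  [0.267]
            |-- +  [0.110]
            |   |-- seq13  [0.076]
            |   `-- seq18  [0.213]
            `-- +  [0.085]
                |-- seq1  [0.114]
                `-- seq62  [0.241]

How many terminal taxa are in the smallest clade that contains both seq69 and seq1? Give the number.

The MRCA of seq69 and seq1 is the node subtending ((seq73,(((seq34,seq24),(seq69,seq30)),(seq68,seq6))),(((seq81,(seq70,seq20)),seq31),((seq13,seq18),(seq1,seq62)))).
That clade contains 15 terminal taxa: seq1, seq13, seq18, seq20, seq24, seq30, seq31, seq34, seq6, seq62, seq68, seq69, seq70, seq73, seq81.

15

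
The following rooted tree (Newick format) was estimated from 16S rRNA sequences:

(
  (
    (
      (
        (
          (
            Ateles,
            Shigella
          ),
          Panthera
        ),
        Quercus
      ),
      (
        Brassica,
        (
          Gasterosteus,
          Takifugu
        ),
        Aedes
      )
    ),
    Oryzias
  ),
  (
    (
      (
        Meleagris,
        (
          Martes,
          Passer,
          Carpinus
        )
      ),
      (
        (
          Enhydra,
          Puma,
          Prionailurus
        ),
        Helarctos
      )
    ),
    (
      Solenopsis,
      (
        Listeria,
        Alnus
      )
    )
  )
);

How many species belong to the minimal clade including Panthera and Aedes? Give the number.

8

The MRCA of Panthera and Aedes is the node subtending ((((Ateles,Shigella),Panthera),Quercus),(Brassica,(Gasterosteus,Takifugu),Aedes)).
That clade contains 8 terminal taxa: Aedes, Ateles, Brassica, Gasterosteus, Panthera, Quercus, Shigella, Takifugu.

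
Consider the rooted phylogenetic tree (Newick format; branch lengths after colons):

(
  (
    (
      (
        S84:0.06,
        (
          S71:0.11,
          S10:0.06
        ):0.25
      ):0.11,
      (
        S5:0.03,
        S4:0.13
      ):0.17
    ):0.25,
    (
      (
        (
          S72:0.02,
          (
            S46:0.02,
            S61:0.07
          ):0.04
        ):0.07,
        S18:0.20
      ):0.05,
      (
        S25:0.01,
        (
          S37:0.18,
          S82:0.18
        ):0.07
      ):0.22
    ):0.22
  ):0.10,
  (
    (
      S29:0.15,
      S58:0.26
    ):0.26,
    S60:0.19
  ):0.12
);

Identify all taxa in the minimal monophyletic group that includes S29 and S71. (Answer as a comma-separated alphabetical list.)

S10, S18, S25, S29, S37, S4, S46, S5, S58, S60, S61, S71, S72, S82, S84

Tracing S29: it sits inside (S29,S58).
Tracing S71: it sits inside (S71,S10).
The smallest clade enclosing both is the whole tree (their MRCA is the root), so the answer is all 15 tips in alphabetical order.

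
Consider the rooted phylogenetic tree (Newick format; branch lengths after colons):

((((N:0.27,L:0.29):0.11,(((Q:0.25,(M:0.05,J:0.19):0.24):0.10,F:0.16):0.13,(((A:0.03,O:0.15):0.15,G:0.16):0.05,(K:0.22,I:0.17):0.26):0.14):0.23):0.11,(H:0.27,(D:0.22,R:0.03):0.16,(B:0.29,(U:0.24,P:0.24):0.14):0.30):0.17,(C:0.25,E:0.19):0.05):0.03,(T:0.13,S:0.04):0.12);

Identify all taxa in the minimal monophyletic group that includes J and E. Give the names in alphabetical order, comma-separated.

A, B, C, D, E, F, G, H, I, J, K, L, M, N, O, P, Q, R, U

Tracing J: it sits inside (M,J).
Tracing E: it sits inside (C,E).
The smallest clade enclosing both is (((N,L),(((Q,(M,J)),F),(((A,O),G),(K,I)))),(H,(D,R),(B,(U,P))),(C,E)); the answer is its 19 terminal taxa in alphabetical order.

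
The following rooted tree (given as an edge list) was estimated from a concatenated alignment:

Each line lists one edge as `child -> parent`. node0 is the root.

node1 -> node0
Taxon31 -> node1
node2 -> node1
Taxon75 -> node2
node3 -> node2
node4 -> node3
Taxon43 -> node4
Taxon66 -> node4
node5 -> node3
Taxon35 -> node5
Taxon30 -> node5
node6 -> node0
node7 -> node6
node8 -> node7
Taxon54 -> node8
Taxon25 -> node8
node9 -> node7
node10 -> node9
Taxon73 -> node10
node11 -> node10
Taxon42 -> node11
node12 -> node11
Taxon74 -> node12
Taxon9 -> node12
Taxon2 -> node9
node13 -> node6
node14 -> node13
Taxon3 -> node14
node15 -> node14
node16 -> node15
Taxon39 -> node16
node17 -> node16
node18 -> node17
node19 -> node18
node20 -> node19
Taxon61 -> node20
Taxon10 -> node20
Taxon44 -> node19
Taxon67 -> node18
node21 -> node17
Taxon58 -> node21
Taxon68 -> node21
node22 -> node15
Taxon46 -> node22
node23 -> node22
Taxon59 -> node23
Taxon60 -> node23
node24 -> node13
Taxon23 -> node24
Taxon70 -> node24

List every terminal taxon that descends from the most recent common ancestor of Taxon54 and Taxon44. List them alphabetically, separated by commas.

Tracing Taxon54: it sits inside (Taxon54,Taxon25).
Tracing Taxon44: it sits inside ((Taxon61,Taxon10),Taxon44).
The smallest clade enclosing both is (((Taxon54,Taxon25),((Taxon73,(Taxon42,(Taxon74,Taxon9))),Taxon2)),((Taxon3,((Taxon39,((((Taxon61,Taxon10),Taxon44),Taxon67),(Taxon58,Taxon68))),(Taxon46,(Taxon59,Taxon60)))),(Taxon23,Taxon70))); the answer is its 20 terminal taxa in alphabetical order.

Taxon10, Taxon2, Taxon23, Taxon25, Taxon3, Taxon39, Taxon42, Taxon44, Taxon46, Taxon54, Taxon58, Taxon59, Taxon60, Taxon61, Taxon67, Taxon68, Taxon70, Taxon73, Taxon74, Taxon9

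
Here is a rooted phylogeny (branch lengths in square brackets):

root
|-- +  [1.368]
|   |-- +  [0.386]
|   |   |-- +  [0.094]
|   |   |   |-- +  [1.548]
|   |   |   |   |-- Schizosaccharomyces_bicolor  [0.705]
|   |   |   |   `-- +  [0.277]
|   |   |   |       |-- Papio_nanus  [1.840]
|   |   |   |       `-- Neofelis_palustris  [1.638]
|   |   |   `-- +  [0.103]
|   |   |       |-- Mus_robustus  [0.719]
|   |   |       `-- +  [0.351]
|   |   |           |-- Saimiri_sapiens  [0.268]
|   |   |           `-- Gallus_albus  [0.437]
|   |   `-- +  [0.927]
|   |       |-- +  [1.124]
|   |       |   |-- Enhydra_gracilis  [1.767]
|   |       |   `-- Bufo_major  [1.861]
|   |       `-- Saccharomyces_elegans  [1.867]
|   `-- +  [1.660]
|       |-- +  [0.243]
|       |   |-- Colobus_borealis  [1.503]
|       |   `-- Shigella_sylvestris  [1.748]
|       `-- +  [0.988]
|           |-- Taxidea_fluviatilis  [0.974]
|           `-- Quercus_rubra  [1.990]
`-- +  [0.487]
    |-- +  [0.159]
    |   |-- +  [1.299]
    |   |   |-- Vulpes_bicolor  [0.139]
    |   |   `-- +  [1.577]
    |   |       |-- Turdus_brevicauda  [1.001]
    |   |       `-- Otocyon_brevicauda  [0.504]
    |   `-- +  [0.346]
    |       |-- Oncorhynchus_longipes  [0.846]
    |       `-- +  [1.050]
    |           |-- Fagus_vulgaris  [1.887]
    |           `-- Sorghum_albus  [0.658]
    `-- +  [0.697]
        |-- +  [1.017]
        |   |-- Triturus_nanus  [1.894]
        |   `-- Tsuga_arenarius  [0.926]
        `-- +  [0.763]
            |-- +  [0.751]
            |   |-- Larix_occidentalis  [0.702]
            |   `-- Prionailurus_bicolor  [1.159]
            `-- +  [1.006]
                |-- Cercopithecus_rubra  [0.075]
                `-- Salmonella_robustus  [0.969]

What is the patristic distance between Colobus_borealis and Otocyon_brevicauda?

8.800

The path runs Colobus_borealis → … → MRCA → … → Otocyon_brevicauda; the MRCA is the root of the tree.
Branch lengths along that path: 1.503 + 0.243 + 1.660 + 1.368 + 0.487 + 0.159 + 1.299 + 1.577 + 0.504 = 8.800.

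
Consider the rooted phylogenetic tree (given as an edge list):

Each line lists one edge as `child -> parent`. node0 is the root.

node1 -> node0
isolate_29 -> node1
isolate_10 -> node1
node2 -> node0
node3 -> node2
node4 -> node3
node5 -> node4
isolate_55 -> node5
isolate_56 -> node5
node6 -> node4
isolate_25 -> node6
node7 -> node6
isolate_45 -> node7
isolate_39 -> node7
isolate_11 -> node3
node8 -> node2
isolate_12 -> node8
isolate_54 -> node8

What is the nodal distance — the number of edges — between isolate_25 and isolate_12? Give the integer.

The MRCA of isolate_25 and isolate_12 is the node subtending ((((isolate_55,isolate_56),(isolate_25,(isolate_45,isolate_39))),isolate_11),(isolate_12,isolate_54)).
From isolate_25 up to that node: 4 branches. From isolate_12 up to the same node: 2 branches. Total: 4 + 2 = 6.

6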